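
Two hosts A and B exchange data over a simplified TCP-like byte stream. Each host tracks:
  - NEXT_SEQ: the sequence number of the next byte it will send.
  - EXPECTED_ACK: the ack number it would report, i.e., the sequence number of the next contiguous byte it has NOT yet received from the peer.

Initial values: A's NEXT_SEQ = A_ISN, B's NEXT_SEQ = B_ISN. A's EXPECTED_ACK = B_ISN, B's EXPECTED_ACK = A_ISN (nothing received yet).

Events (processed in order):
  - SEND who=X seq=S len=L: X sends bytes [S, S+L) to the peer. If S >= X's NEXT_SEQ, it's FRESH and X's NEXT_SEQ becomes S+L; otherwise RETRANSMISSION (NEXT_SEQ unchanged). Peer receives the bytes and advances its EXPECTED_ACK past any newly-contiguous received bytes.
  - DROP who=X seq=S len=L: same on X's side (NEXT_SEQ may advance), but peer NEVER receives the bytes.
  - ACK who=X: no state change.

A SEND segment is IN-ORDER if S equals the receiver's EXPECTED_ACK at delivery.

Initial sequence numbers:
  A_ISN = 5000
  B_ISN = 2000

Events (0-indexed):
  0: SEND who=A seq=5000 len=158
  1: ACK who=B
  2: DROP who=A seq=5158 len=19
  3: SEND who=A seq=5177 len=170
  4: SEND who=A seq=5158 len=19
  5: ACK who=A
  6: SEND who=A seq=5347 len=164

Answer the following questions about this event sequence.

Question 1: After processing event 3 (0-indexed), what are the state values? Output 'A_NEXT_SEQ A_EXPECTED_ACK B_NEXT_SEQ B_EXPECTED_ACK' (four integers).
After event 0: A_seq=5158 A_ack=2000 B_seq=2000 B_ack=5158
After event 1: A_seq=5158 A_ack=2000 B_seq=2000 B_ack=5158
After event 2: A_seq=5177 A_ack=2000 B_seq=2000 B_ack=5158
After event 3: A_seq=5347 A_ack=2000 B_seq=2000 B_ack=5158

5347 2000 2000 5158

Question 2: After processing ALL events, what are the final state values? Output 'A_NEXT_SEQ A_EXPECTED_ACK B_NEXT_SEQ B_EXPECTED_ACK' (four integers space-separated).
After event 0: A_seq=5158 A_ack=2000 B_seq=2000 B_ack=5158
After event 1: A_seq=5158 A_ack=2000 B_seq=2000 B_ack=5158
After event 2: A_seq=5177 A_ack=2000 B_seq=2000 B_ack=5158
After event 3: A_seq=5347 A_ack=2000 B_seq=2000 B_ack=5158
After event 4: A_seq=5347 A_ack=2000 B_seq=2000 B_ack=5347
After event 5: A_seq=5347 A_ack=2000 B_seq=2000 B_ack=5347
After event 6: A_seq=5511 A_ack=2000 B_seq=2000 B_ack=5511

Answer: 5511 2000 2000 5511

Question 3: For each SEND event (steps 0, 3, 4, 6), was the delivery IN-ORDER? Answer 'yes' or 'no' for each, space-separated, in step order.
Answer: yes no yes yes

Derivation:
Step 0: SEND seq=5000 -> in-order
Step 3: SEND seq=5177 -> out-of-order
Step 4: SEND seq=5158 -> in-order
Step 6: SEND seq=5347 -> in-order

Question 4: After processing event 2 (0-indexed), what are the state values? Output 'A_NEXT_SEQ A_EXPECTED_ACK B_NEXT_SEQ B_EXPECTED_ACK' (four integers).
After event 0: A_seq=5158 A_ack=2000 B_seq=2000 B_ack=5158
After event 1: A_seq=5158 A_ack=2000 B_seq=2000 B_ack=5158
After event 2: A_seq=5177 A_ack=2000 B_seq=2000 B_ack=5158

5177 2000 2000 5158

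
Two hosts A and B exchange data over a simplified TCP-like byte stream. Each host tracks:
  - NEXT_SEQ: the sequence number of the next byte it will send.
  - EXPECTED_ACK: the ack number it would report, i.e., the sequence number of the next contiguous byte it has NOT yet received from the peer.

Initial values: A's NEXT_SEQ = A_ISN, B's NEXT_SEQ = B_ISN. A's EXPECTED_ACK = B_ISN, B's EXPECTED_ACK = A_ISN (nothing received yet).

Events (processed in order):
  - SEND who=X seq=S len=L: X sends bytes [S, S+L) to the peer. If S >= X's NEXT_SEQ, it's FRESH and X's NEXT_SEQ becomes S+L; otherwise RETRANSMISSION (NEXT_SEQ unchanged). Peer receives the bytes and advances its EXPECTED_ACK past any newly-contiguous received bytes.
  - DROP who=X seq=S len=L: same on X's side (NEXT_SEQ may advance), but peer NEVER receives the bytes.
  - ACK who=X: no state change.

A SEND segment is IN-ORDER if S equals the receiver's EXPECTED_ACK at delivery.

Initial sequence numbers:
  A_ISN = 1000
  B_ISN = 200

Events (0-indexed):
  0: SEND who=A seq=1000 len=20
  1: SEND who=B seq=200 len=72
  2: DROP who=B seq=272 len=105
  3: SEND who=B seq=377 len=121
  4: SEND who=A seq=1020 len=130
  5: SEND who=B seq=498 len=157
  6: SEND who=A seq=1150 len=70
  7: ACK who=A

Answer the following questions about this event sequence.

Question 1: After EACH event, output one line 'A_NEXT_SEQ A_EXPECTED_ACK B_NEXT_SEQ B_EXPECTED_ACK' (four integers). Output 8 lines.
1020 200 200 1020
1020 272 272 1020
1020 272 377 1020
1020 272 498 1020
1150 272 498 1150
1150 272 655 1150
1220 272 655 1220
1220 272 655 1220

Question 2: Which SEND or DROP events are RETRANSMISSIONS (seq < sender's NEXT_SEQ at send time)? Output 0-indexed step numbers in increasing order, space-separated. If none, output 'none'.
Answer: none

Derivation:
Step 0: SEND seq=1000 -> fresh
Step 1: SEND seq=200 -> fresh
Step 2: DROP seq=272 -> fresh
Step 3: SEND seq=377 -> fresh
Step 4: SEND seq=1020 -> fresh
Step 5: SEND seq=498 -> fresh
Step 6: SEND seq=1150 -> fresh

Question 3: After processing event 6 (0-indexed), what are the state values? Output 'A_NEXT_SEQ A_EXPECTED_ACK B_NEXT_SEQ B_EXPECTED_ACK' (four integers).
After event 0: A_seq=1020 A_ack=200 B_seq=200 B_ack=1020
After event 1: A_seq=1020 A_ack=272 B_seq=272 B_ack=1020
After event 2: A_seq=1020 A_ack=272 B_seq=377 B_ack=1020
After event 3: A_seq=1020 A_ack=272 B_seq=498 B_ack=1020
After event 4: A_seq=1150 A_ack=272 B_seq=498 B_ack=1150
After event 5: A_seq=1150 A_ack=272 B_seq=655 B_ack=1150
After event 6: A_seq=1220 A_ack=272 B_seq=655 B_ack=1220

1220 272 655 1220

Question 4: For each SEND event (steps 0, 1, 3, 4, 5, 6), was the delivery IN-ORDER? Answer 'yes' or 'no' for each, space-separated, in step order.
Step 0: SEND seq=1000 -> in-order
Step 1: SEND seq=200 -> in-order
Step 3: SEND seq=377 -> out-of-order
Step 4: SEND seq=1020 -> in-order
Step 5: SEND seq=498 -> out-of-order
Step 6: SEND seq=1150 -> in-order

Answer: yes yes no yes no yes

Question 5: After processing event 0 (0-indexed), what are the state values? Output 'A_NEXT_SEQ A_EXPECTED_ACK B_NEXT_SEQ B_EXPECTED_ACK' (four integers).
After event 0: A_seq=1020 A_ack=200 B_seq=200 B_ack=1020

1020 200 200 1020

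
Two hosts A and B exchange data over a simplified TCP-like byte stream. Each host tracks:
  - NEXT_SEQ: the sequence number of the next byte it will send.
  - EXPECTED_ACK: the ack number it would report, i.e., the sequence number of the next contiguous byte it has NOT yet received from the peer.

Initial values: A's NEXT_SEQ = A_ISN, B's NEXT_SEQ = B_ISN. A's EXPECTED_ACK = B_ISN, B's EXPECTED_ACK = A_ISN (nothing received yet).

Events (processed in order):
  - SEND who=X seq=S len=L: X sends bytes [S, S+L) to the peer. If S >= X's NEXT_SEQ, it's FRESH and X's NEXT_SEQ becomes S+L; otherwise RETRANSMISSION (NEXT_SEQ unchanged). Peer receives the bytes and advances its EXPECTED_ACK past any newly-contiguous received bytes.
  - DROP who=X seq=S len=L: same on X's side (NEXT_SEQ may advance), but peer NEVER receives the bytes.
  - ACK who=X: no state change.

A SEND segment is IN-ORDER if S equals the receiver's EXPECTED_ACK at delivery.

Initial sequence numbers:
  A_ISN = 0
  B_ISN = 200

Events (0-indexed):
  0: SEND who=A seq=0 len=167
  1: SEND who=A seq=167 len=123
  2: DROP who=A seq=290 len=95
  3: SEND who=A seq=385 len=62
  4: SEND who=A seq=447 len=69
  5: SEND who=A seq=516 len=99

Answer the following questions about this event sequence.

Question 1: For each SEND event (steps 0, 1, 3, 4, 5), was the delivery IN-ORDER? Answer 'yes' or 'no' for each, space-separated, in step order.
Answer: yes yes no no no

Derivation:
Step 0: SEND seq=0 -> in-order
Step 1: SEND seq=167 -> in-order
Step 3: SEND seq=385 -> out-of-order
Step 4: SEND seq=447 -> out-of-order
Step 5: SEND seq=516 -> out-of-order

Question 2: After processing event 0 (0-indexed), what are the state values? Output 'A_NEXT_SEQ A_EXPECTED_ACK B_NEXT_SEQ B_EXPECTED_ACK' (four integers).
After event 0: A_seq=167 A_ack=200 B_seq=200 B_ack=167

167 200 200 167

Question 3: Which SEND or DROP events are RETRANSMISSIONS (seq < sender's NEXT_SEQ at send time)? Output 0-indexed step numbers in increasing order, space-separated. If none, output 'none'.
Answer: none

Derivation:
Step 0: SEND seq=0 -> fresh
Step 1: SEND seq=167 -> fresh
Step 2: DROP seq=290 -> fresh
Step 3: SEND seq=385 -> fresh
Step 4: SEND seq=447 -> fresh
Step 5: SEND seq=516 -> fresh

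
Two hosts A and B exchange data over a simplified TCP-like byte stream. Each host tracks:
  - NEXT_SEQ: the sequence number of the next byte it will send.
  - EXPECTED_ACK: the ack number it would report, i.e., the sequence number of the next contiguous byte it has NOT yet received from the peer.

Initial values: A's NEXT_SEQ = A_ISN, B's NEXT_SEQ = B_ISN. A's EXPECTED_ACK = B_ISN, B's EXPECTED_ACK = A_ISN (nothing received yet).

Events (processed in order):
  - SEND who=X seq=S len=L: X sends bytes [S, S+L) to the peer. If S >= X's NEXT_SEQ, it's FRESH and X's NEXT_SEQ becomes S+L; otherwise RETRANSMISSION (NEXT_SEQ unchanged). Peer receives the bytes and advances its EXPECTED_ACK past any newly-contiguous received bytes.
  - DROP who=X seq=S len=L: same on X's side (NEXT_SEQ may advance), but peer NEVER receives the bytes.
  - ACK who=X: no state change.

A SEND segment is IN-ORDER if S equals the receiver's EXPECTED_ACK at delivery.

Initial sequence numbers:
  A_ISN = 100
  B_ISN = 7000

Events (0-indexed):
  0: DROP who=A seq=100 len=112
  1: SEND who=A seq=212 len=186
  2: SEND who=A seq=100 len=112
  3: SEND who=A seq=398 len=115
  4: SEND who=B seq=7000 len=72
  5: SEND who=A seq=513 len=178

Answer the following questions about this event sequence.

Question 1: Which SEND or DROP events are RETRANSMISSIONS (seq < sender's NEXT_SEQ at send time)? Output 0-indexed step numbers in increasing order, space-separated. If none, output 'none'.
Answer: 2

Derivation:
Step 0: DROP seq=100 -> fresh
Step 1: SEND seq=212 -> fresh
Step 2: SEND seq=100 -> retransmit
Step 3: SEND seq=398 -> fresh
Step 4: SEND seq=7000 -> fresh
Step 5: SEND seq=513 -> fresh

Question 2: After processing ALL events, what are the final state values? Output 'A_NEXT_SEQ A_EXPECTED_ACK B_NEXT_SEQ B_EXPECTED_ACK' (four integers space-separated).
Answer: 691 7072 7072 691

Derivation:
After event 0: A_seq=212 A_ack=7000 B_seq=7000 B_ack=100
After event 1: A_seq=398 A_ack=7000 B_seq=7000 B_ack=100
After event 2: A_seq=398 A_ack=7000 B_seq=7000 B_ack=398
After event 3: A_seq=513 A_ack=7000 B_seq=7000 B_ack=513
After event 4: A_seq=513 A_ack=7072 B_seq=7072 B_ack=513
After event 5: A_seq=691 A_ack=7072 B_seq=7072 B_ack=691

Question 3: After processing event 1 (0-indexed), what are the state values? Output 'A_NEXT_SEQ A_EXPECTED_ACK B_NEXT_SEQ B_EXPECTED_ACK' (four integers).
After event 0: A_seq=212 A_ack=7000 B_seq=7000 B_ack=100
After event 1: A_seq=398 A_ack=7000 B_seq=7000 B_ack=100

398 7000 7000 100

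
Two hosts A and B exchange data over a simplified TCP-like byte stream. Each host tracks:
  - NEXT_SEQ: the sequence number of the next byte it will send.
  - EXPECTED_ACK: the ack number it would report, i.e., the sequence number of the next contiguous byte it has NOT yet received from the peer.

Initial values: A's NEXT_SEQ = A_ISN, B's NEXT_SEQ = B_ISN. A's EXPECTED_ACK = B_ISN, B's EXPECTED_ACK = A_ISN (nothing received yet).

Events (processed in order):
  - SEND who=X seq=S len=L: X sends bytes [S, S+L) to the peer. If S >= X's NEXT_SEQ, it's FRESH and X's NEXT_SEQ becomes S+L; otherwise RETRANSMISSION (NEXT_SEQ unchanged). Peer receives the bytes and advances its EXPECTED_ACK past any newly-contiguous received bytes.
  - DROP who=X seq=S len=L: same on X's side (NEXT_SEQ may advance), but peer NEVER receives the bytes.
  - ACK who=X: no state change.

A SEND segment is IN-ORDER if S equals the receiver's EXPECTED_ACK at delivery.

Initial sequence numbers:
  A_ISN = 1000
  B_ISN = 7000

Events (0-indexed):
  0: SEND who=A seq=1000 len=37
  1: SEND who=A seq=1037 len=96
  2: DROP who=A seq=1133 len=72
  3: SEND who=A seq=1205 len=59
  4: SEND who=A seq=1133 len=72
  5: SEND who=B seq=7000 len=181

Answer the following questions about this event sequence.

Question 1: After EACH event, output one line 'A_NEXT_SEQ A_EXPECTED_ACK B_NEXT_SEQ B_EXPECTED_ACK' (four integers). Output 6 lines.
1037 7000 7000 1037
1133 7000 7000 1133
1205 7000 7000 1133
1264 7000 7000 1133
1264 7000 7000 1264
1264 7181 7181 1264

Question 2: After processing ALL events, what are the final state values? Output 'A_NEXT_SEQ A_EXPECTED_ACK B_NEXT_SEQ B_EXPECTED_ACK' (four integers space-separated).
After event 0: A_seq=1037 A_ack=7000 B_seq=7000 B_ack=1037
After event 1: A_seq=1133 A_ack=7000 B_seq=7000 B_ack=1133
After event 2: A_seq=1205 A_ack=7000 B_seq=7000 B_ack=1133
After event 3: A_seq=1264 A_ack=7000 B_seq=7000 B_ack=1133
After event 4: A_seq=1264 A_ack=7000 B_seq=7000 B_ack=1264
After event 5: A_seq=1264 A_ack=7181 B_seq=7181 B_ack=1264

Answer: 1264 7181 7181 1264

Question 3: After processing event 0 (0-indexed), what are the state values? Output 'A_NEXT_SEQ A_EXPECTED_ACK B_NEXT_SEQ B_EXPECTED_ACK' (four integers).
After event 0: A_seq=1037 A_ack=7000 B_seq=7000 B_ack=1037

1037 7000 7000 1037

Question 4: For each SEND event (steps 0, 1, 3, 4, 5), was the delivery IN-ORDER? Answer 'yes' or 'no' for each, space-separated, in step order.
Answer: yes yes no yes yes

Derivation:
Step 0: SEND seq=1000 -> in-order
Step 1: SEND seq=1037 -> in-order
Step 3: SEND seq=1205 -> out-of-order
Step 4: SEND seq=1133 -> in-order
Step 5: SEND seq=7000 -> in-order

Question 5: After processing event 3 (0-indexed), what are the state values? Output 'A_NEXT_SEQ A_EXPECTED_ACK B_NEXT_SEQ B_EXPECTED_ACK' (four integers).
After event 0: A_seq=1037 A_ack=7000 B_seq=7000 B_ack=1037
After event 1: A_seq=1133 A_ack=7000 B_seq=7000 B_ack=1133
After event 2: A_seq=1205 A_ack=7000 B_seq=7000 B_ack=1133
After event 3: A_seq=1264 A_ack=7000 B_seq=7000 B_ack=1133

1264 7000 7000 1133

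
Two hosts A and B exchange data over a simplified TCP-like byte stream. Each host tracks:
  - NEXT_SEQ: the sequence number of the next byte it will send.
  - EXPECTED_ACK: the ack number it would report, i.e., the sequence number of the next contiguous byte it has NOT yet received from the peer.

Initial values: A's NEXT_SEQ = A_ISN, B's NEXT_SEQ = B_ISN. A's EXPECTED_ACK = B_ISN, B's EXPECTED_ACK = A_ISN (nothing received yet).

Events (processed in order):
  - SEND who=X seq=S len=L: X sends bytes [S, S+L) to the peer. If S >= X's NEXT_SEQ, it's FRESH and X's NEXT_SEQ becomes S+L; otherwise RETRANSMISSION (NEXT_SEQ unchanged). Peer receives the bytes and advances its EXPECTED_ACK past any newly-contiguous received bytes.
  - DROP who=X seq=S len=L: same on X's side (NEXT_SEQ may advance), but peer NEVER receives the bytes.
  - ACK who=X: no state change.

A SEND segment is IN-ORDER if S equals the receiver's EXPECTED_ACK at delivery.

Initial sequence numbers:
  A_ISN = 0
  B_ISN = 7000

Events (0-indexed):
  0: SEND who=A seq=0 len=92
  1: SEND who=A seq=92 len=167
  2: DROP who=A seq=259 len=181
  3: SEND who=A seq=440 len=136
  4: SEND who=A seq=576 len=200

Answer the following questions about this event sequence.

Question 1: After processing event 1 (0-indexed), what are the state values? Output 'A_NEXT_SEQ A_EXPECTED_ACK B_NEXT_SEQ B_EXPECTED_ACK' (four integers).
After event 0: A_seq=92 A_ack=7000 B_seq=7000 B_ack=92
After event 1: A_seq=259 A_ack=7000 B_seq=7000 B_ack=259

259 7000 7000 259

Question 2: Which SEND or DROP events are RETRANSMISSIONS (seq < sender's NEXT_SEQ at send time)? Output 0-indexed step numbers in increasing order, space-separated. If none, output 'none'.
Step 0: SEND seq=0 -> fresh
Step 1: SEND seq=92 -> fresh
Step 2: DROP seq=259 -> fresh
Step 3: SEND seq=440 -> fresh
Step 4: SEND seq=576 -> fresh

Answer: none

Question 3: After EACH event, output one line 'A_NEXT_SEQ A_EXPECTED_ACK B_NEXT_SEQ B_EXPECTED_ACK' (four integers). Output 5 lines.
92 7000 7000 92
259 7000 7000 259
440 7000 7000 259
576 7000 7000 259
776 7000 7000 259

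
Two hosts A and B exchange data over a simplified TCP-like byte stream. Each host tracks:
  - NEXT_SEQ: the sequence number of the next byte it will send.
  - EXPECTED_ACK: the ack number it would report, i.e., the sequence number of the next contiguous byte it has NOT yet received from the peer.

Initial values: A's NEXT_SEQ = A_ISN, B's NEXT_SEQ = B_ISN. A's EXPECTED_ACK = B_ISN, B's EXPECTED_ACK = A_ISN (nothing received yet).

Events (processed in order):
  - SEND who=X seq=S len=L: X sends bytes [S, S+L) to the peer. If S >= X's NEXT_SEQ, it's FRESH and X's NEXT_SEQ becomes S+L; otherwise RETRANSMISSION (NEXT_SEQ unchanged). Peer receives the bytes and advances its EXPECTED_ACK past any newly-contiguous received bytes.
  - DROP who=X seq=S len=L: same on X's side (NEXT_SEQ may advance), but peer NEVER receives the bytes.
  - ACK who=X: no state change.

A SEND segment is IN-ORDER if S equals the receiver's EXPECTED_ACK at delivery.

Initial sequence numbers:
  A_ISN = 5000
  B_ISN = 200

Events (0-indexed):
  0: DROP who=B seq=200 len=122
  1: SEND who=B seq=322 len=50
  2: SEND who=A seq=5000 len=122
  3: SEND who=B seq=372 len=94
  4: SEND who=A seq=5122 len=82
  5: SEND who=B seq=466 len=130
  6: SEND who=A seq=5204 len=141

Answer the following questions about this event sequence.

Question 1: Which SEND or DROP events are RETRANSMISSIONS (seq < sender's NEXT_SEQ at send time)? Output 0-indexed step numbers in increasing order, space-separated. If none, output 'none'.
Step 0: DROP seq=200 -> fresh
Step 1: SEND seq=322 -> fresh
Step 2: SEND seq=5000 -> fresh
Step 3: SEND seq=372 -> fresh
Step 4: SEND seq=5122 -> fresh
Step 5: SEND seq=466 -> fresh
Step 6: SEND seq=5204 -> fresh

Answer: none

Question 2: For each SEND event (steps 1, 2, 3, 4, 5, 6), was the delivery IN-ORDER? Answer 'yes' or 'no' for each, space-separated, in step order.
Step 1: SEND seq=322 -> out-of-order
Step 2: SEND seq=5000 -> in-order
Step 3: SEND seq=372 -> out-of-order
Step 4: SEND seq=5122 -> in-order
Step 5: SEND seq=466 -> out-of-order
Step 6: SEND seq=5204 -> in-order

Answer: no yes no yes no yes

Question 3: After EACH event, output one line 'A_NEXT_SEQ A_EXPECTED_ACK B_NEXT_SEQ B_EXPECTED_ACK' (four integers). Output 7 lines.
5000 200 322 5000
5000 200 372 5000
5122 200 372 5122
5122 200 466 5122
5204 200 466 5204
5204 200 596 5204
5345 200 596 5345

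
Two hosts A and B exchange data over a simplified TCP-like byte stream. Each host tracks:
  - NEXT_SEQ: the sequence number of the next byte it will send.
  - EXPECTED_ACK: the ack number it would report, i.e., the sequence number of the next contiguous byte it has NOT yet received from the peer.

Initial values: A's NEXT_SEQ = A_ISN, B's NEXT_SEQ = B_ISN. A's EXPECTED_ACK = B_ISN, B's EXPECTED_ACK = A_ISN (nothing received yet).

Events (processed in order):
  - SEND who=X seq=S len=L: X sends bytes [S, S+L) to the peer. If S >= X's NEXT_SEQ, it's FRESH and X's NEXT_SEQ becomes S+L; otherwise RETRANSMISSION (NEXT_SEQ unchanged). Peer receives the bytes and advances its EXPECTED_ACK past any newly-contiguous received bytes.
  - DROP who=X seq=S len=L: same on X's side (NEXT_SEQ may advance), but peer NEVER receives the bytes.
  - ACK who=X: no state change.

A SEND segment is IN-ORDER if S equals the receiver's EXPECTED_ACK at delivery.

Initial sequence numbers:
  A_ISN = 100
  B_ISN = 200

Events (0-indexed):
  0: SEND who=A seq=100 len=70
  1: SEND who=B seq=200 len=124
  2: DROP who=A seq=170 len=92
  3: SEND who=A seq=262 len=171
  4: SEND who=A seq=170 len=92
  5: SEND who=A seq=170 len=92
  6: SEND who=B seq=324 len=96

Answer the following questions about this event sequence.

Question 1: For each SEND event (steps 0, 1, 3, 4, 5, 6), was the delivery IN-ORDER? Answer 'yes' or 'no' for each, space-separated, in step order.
Answer: yes yes no yes no yes

Derivation:
Step 0: SEND seq=100 -> in-order
Step 1: SEND seq=200 -> in-order
Step 3: SEND seq=262 -> out-of-order
Step 4: SEND seq=170 -> in-order
Step 5: SEND seq=170 -> out-of-order
Step 6: SEND seq=324 -> in-order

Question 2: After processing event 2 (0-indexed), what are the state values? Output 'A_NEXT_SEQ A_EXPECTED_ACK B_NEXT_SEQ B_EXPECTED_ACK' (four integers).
After event 0: A_seq=170 A_ack=200 B_seq=200 B_ack=170
After event 1: A_seq=170 A_ack=324 B_seq=324 B_ack=170
After event 2: A_seq=262 A_ack=324 B_seq=324 B_ack=170

262 324 324 170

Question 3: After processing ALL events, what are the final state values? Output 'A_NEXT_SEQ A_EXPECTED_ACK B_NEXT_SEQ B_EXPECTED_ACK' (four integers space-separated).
After event 0: A_seq=170 A_ack=200 B_seq=200 B_ack=170
After event 1: A_seq=170 A_ack=324 B_seq=324 B_ack=170
After event 2: A_seq=262 A_ack=324 B_seq=324 B_ack=170
After event 3: A_seq=433 A_ack=324 B_seq=324 B_ack=170
After event 4: A_seq=433 A_ack=324 B_seq=324 B_ack=433
After event 5: A_seq=433 A_ack=324 B_seq=324 B_ack=433
After event 6: A_seq=433 A_ack=420 B_seq=420 B_ack=433

Answer: 433 420 420 433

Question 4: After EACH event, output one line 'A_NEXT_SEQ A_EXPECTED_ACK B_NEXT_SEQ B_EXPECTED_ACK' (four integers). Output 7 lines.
170 200 200 170
170 324 324 170
262 324 324 170
433 324 324 170
433 324 324 433
433 324 324 433
433 420 420 433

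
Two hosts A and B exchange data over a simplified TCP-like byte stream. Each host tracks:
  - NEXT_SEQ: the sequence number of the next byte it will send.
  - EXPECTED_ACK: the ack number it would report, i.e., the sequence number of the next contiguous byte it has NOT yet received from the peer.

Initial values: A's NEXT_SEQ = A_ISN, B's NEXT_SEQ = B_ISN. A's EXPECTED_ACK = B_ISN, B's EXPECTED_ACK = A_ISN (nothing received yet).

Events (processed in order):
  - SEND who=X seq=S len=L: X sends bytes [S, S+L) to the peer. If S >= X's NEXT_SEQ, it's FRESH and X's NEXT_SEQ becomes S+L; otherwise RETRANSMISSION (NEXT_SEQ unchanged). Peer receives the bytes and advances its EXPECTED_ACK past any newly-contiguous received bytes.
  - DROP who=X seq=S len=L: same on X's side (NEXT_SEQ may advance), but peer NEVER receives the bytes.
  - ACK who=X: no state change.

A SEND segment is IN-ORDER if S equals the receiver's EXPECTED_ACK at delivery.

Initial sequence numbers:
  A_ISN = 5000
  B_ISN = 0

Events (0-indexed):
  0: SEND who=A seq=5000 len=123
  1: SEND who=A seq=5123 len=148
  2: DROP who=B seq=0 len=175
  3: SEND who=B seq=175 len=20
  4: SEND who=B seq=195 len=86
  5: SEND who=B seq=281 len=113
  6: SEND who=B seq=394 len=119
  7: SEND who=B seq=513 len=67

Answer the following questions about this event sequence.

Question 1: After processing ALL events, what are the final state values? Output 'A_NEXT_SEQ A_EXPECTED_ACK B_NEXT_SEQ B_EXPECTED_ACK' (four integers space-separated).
After event 0: A_seq=5123 A_ack=0 B_seq=0 B_ack=5123
After event 1: A_seq=5271 A_ack=0 B_seq=0 B_ack=5271
After event 2: A_seq=5271 A_ack=0 B_seq=175 B_ack=5271
After event 3: A_seq=5271 A_ack=0 B_seq=195 B_ack=5271
After event 4: A_seq=5271 A_ack=0 B_seq=281 B_ack=5271
After event 5: A_seq=5271 A_ack=0 B_seq=394 B_ack=5271
After event 6: A_seq=5271 A_ack=0 B_seq=513 B_ack=5271
After event 7: A_seq=5271 A_ack=0 B_seq=580 B_ack=5271

Answer: 5271 0 580 5271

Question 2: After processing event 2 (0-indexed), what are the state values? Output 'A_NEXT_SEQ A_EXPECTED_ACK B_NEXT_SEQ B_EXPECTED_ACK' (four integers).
After event 0: A_seq=5123 A_ack=0 B_seq=0 B_ack=5123
After event 1: A_seq=5271 A_ack=0 B_seq=0 B_ack=5271
After event 2: A_seq=5271 A_ack=0 B_seq=175 B_ack=5271

5271 0 175 5271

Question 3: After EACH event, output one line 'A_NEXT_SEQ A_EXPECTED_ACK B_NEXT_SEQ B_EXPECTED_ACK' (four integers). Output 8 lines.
5123 0 0 5123
5271 0 0 5271
5271 0 175 5271
5271 0 195 5271
5271 0 281 5271
5271 0 394 5271
5271 0 513 5271
5271 0 580 5271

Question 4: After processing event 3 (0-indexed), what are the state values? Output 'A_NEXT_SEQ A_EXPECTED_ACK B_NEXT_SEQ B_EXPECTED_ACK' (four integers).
After event 0: A_seq=5123 A_ack=0 B_seq=0 B_ack=5123
After event 1: A_seq=5271 A_ack=0 B_seq=0 B_ack=5271
After event 2: A_seq=5271 A_ack=0 B_seq=175 B_ack=5271
After event 3: A_seq=5271 A_ack=0 B_seq=195 B_ack=5271

5271 0 195 5271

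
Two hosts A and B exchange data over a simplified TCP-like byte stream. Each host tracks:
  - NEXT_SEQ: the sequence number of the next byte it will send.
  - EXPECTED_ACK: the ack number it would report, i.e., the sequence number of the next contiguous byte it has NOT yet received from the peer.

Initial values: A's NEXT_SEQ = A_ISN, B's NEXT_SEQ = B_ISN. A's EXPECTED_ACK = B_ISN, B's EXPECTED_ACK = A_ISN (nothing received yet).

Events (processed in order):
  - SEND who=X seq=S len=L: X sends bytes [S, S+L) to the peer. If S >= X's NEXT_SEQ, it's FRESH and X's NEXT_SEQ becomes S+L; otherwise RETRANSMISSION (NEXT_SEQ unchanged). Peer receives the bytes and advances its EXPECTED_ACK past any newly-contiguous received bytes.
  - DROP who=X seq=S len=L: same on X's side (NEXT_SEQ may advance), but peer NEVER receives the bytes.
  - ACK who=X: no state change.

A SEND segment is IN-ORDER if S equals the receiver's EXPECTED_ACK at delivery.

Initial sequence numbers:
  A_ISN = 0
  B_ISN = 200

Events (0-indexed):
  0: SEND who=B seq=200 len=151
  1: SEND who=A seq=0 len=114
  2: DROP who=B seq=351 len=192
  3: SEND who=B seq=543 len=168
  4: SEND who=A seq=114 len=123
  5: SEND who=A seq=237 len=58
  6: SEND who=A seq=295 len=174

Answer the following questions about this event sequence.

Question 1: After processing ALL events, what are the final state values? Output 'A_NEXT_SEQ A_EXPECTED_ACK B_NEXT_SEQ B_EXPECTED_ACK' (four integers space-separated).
Answer: 469 351 711 469

Derivation:
After event 0: A_seq=0 A_ack=351 B_seq=351 B_ack=0
After event 1: A_seq=114 A_ack=351 B_seq=351 B_ack=114
After event 2: A_seq=114 A_ack=351 B_seq=543 B_ack=114
After event 3: A_seq=114 A_ack=351 B_seq=711 B_ack=114
After event 4: A_seq=237 A_ack=351 B_seq=711 B_ack=237
After event 5: A_seq=295 A_ack=351 B_seq=711 B_ack=295
After event 6: A_seq=469 A_ack=351 B_seq=711 B_ack=469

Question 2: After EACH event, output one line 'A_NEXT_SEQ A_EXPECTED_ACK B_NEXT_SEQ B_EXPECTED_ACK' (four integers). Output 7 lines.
0 351 351 0
114 351 351 114
114 351 543 114
114 351 711 114
237 351 711 237
295 351 711 295
469 351 711 469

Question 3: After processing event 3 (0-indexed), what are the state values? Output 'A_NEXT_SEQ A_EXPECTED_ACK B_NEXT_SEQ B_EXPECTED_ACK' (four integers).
After event 0: A_seq=0 A_ack=351 B_seq=351 B_ack=0
After event 1: A_seq=114 A_ack=351 B_seq=351 B_ack=114
After event 2: A_seq=114 A_ack=351 B_seq=543 B_ack=114
After event 3: A_seq=114 A_ack=351 B_seq=711 B_ack=114

114 351 711 114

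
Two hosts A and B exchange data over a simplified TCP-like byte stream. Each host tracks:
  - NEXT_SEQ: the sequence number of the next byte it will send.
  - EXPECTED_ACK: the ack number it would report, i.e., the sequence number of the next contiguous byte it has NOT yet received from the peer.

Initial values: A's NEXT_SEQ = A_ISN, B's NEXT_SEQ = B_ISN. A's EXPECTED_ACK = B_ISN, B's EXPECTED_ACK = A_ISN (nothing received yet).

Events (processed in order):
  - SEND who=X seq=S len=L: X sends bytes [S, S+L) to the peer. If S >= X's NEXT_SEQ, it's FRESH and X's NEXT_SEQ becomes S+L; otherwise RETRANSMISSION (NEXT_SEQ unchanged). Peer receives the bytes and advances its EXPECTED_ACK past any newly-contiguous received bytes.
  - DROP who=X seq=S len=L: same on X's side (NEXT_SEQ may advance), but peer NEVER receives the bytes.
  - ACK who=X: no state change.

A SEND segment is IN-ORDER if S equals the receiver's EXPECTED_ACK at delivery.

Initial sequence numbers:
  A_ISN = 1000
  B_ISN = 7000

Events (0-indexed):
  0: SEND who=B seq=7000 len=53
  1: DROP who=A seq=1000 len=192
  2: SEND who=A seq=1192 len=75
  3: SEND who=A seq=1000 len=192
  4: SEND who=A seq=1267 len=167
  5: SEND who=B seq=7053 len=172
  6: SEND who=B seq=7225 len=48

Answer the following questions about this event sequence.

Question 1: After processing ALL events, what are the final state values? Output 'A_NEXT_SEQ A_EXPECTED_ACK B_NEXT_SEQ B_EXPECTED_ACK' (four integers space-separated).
Answer: 1434 7273 7273 1434

Derivation:
After event 0: A_seq=1000 A_ack=7053 B_seq=7053 B_ack=1000
After event 1: A_seq=1192 A_ack=7053 B_seq=7053 B_ack=1000
After event 2: A_seq=1267 A_ack=7053 B_seq=7053 B_ack=1000
After event 3: A_seq=1267 A_ack=7053 B_seq=7053 B_ack=1267
After event 4: A_seq=1434 A_ack=7053 B_seq=7053 B_ack=1434
After event 5: A_seq=1434 A_ack=7225 B_seq=7225 B_ack=1434
After event 6: A_seq=1434 A_ack=7273 B_seq=7273 B_ack=1434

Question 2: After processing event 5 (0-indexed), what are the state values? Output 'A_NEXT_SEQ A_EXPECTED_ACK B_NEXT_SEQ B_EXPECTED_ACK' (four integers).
After event 0: A_seq=1000 A_ack=7053 B_seq=7053 B_ack=1000
After event 1: A_seq=1192 A_ack=7053 B_seq=7053 B_ack=1000
After event 2: A_seq=1267 A_ack=7053 B_seq=7053 B_ack=1000
After event 3: A_seq=1267 A_ack=7053 B_seq=7053 B_ack=1267
After event 4: A_seq=1434 A_ack=7053 B_seq=7053 B_ack=1434
After event 5: A_seq=1434 A_ack=7225 B_seq=7225 B_ack=1434

1434 7225 7225 1434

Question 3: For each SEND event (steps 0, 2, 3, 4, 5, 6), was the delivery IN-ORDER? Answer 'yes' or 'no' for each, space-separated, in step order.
Answer: yes no yes yes yes yes

Derivation:
Step 0: SEND seq=7000 -> in-order
Step 2: SEND seq=1192 -> out-of-order
Step 3: SEND seq=1000 -> in-order
Step 4: SEND seq=1267 -> in-order
Step 5: SEND seq=7053 -> in-order
Step 6: SEND seq=7225 -> in-order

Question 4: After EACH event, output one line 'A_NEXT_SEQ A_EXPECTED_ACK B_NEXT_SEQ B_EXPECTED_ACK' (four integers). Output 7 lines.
1000 7053 7053 1000
1192 7053 7053 1000
1267 7053 7053 1000
1267 7053 7053 1267
1434 7053 7053 1434
1434 7225 7225 1434
1434 7273 7273 1434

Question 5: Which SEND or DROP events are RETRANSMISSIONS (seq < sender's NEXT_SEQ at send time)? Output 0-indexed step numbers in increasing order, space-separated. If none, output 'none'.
Step 0: SEND seq=7000 -> fresh
Step 1: DROP seq=1000 -> fresh
Step 2: SEND seq=1192 -> fresh
Step 3: SEND seq=1000 -> retransmit
Step 4: SEND seq=1267 -> fresh
Step 5: SEND seq=7053 -> fresh
Step 6: SEND seq=7225 -> fresh

Answer: 3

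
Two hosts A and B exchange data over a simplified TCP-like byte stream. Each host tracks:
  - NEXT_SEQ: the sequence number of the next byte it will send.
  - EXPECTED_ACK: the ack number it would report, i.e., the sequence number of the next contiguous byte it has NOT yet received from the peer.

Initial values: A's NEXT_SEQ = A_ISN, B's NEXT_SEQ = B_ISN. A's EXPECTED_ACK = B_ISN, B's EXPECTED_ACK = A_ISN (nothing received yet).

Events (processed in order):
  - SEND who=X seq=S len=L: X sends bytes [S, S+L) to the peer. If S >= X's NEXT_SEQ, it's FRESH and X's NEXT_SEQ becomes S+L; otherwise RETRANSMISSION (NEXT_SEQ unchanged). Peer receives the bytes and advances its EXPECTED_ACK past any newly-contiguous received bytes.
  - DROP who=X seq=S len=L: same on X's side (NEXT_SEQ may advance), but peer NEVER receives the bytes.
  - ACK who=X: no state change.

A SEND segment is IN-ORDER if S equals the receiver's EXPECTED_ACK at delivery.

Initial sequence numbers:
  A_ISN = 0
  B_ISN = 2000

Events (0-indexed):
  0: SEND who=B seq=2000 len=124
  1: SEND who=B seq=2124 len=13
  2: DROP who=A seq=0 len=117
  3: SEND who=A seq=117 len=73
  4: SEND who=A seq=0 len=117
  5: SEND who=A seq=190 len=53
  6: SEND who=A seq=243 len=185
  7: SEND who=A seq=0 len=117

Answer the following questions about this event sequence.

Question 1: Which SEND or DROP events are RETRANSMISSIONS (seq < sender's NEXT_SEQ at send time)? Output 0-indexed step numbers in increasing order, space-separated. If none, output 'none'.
Answer: 4 7

Derivation:
Step 0: SEND seq=2000 -> fresh
Step 1: SEND seq=2124 -> fresh
Step 2: DROP seq=0 -> fresh
Step 3: SEND seq=117 -> fresh
Step 4: SEND seq=0 -> retransmit
Step 5: SEND seq=190 -> fresh
Step 6: SEND seq=243 -> fresh
Step 7: SEND seq=0 -> retransmit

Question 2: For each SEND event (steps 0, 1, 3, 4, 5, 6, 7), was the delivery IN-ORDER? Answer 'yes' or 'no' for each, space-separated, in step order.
Answer: yes yes no yes yes yes no

Derivation:
Step 0: SEND seq=2000 -> in-order
Step 1: SEND seq=2124 -> in-order
Step 3: SEND seq=117 -> out-of-order
Step 4: SEND seq=0 -> in-order
Step 5: SEND seq=190 -> in-order
Step 6: SEND seq=243 -> in-order
Step 7: SEND seq=0 -> out-of-order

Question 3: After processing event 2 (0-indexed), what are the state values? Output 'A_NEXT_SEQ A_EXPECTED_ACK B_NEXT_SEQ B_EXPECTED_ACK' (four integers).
After event 0: A_seq=0 A_ack=2124 B_seq=2124 B_ack=0
After event 1: A_seq=0 A_ack=2137 B_seq=2137 B_ack=0
After event 2: A_seq=117 A_ack=2137 B_seq=2137 B_ack=0

117 2137 2137 0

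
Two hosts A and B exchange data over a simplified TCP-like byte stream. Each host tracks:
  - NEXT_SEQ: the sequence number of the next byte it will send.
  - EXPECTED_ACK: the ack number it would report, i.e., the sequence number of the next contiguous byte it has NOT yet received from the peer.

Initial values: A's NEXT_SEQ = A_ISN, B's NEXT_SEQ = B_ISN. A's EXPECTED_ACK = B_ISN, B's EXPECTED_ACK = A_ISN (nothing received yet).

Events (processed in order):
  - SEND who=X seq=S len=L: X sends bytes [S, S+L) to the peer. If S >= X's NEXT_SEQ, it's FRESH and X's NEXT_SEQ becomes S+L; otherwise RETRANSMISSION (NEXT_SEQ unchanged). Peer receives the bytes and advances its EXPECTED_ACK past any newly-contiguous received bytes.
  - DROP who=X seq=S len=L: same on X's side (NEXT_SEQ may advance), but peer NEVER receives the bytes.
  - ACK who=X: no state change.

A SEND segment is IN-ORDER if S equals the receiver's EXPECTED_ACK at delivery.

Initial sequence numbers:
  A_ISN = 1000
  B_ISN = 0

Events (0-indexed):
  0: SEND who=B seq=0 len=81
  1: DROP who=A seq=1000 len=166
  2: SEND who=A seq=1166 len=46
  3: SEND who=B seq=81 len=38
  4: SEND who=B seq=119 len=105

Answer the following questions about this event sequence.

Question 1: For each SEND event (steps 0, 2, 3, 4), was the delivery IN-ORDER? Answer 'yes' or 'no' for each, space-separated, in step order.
Answer: yes no yes yes

Derivation:
Step 0: SEND seq=0 -> in-order
Step 2: SEND seq=1166 -> out-of-order
Step 3: SEND seq=81 -> in-order
Step 4: SEND seq=119 -> in-order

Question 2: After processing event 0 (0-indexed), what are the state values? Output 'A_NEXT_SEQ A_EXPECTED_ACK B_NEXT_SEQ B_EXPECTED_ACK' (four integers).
After event 0: A_seq=1000 A_ack=81 B_seq=81 B_ack=1000

1000 81 81 1000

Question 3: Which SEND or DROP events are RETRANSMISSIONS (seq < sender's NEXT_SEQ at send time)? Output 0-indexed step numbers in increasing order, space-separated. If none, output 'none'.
Step 0: SEND seq=0 -> fresh
Step 1: DROP seq=1000 -> fresh
Step 2: SEND seq=1166 -> fresh
Step 3: SEND seq=81 -> fresh
Step 4: SEND seq=119 -> fresh

Answer: none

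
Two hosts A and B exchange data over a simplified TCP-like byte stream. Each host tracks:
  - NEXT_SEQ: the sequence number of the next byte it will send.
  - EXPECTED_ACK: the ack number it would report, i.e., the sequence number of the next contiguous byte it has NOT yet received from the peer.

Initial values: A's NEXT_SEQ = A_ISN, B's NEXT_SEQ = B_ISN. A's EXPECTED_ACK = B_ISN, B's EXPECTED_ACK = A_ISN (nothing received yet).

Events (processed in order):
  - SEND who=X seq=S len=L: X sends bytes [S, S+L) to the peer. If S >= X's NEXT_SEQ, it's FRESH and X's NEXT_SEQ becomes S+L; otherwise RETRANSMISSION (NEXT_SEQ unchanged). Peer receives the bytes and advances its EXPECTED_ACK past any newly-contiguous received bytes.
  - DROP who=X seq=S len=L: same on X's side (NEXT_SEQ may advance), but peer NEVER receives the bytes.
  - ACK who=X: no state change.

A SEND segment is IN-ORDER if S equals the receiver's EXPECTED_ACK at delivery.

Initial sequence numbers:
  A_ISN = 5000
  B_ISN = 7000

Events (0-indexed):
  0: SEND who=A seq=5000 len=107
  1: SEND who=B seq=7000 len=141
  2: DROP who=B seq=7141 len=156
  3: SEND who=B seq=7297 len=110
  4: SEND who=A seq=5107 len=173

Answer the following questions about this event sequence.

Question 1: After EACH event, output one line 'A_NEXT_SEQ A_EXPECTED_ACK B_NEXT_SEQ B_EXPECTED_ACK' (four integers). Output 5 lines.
5107 7000 7000 5107
5107 7141 7141 5107
5107 7141 7297 5107
5107 7141 7407 5107
5280 7141 7407 5280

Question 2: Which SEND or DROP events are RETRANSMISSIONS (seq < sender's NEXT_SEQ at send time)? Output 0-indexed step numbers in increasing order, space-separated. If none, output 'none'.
Answer: none

Derivation:
Step 0: SEND seq=5000 -> fresh
Step 1: SEND seq=7000 -> fresh
Step 2: DROP seq=7141 -> fresh
Step 3: SEND seq=7297 -> fresh
Step 4: SEND seq=5107 -> fresh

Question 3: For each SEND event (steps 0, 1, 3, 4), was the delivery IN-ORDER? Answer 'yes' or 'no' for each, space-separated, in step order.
Answer: yes yes no yes

Derivation:
Step 0: SEND seq=5000 -> in-order
Step 1: SEND seq=7000 -> in-order
Step 3: SEND seq=7297 -> out-of-order
Step 4: SEND seq=5107 -> in-order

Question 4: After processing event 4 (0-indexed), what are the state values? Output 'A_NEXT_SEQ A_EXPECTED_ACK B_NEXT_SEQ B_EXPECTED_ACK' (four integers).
After event 0: A_seq=5107 A_ack=7000 B_seq=7000 B_ack=5107
After event 1: A_seq=5107 A_ack=7141 B_seq=7141 B_ack=5107
After event 2: A_seq=5107 A_ack=7141 B_seq=7297 B_ack=5107
After event 3: A_seq=5107 A_ack=7141 B_seq=7407 B_ack=5107
After event 4: A_seq=5280 A_ack=7141 B_seq=7407 B_ack=5280

5280 7141 7407 5280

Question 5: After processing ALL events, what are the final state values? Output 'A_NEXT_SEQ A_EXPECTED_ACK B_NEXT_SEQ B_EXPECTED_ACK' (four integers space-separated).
Answer: 5280 7141 7407 5280

Derivation:
After event 0: A_seq=5107 A_ack=7000 B_seq=7000 B_ack=5107
After event 1: A_seq=5107 A_ack=7141 B_seq=7141 B_ack=5107
After event 2: A_seq=5107 A_ack=7141 B_seq=7297 B_ack=5107
After event 3: A_seq=5107 A_ack=7141 B_seq=7407 B_ack=5107
After event 4: A_seq=5280 A_ack=7141 B_seq=7407 B_ack=5280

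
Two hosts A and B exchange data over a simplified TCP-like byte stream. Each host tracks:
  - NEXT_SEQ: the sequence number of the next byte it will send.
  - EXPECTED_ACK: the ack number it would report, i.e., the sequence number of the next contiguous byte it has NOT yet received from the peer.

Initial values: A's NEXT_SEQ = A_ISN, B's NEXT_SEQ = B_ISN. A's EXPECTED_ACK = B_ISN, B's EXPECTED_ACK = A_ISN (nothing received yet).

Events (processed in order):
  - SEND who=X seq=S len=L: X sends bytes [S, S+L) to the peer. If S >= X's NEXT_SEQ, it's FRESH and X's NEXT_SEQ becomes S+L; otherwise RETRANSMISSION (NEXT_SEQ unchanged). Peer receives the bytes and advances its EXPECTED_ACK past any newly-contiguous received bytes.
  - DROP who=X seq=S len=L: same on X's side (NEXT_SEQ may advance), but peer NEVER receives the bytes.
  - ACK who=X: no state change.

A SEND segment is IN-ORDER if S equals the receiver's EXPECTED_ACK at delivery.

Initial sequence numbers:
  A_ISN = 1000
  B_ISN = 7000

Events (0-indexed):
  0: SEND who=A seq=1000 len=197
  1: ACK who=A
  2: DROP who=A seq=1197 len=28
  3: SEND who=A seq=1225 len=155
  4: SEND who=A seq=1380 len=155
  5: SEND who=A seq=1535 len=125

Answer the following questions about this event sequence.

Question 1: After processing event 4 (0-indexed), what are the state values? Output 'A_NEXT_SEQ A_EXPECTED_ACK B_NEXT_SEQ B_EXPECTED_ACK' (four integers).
After event 0: A_seq=1197 A_ack=7000 B_seq=7000 B_ack=1197
After event 1: A_seq=1197 A_ack=7000 B_seq=7000 B_ack=1197
After event 2: A_seq=1225 A_ack=7000 B_seq=7000 B_ack=1197
After event 3: A_seq=1380 A_ack=7000 B_seq=7000 B_ack=1197
After event 4: A_seq=1535 A_ack=7000 B_seq=7000 B_ack=1197

1535 7000 7000 1197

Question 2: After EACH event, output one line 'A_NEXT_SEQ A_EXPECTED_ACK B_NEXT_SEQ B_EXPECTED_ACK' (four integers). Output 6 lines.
1197 7000 7000 1197
1197 7000 7000 1197
1225 7000 7000 1197
1380 7000 7000 1197
1535 7000 7000 1197
1660 7000 7000 1197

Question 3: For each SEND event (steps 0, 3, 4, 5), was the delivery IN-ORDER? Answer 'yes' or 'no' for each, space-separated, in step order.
Step 0: SEND seq=1000 -> in-order
Step 3: SEND seq=1225 -> out-of-order
Step 4: SEND seq=1380 -> out-of-order
Step 5: SEND seq=1535 -> out-of-order

Answer: yes no no no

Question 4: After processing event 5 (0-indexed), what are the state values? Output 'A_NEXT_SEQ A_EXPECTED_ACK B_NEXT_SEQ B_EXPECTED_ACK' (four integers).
After event 0: A_seq=1197 A_ack=7000 B_seq=7000 B_ack=1197
After event 1: A_seq=1197 A_ack=7000 B_seq=7000 B_ack=1197
After event 2: A_seq=1225 A_ack=7000 B_seq=7000 B_ack=1197
After event 3: A_seq=1380 A_ack=7000 B_seq=7000 B_ack=1197
After event 4: A_seq=1535 A_ack=7000 B_seq=7000 B_ack=1197
After event 5: A_seq=1660 A_ack=7000 B_seq=7000 B_ack=1197

1660 7000 7000 1197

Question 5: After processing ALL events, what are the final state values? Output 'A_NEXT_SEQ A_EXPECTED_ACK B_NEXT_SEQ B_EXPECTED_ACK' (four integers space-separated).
Answer: 1660 7000 7000 1197

Derivation:
After event 0: A_seq=1197 A_ack=7000 B_seq=7000 B_ack=1197
After event 1: A_seq=1197 A_ack=7000 B_seq=7000 B_ack=1197
After event 2: A_seq=1225 A_ack=7000 B_seq=7000 B_ack=1197
After event 3: A_seq=1380 A_ack=7000 B_seq=7000 B_ack=1197
After event 4: A_seq=1535 A_ack=7000 B_seq=7000 B_ack=1197
After event 5: A_seq=1660 A_ack=7000 B_seq=7000 B_ack=1197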